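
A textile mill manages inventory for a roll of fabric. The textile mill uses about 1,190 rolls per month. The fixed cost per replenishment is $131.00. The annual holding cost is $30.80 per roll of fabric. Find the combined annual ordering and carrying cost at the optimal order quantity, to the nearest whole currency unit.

Annual demand D = 1,190 × 12 = 14,280.
EOQ = √(2DS/H) = √(2 × 14,280 × 131 / 30.8) ≈ 348.53.
At the optimum the two cost components are equal, so total cost = 2·(Q*/2)H = Q*·H.
Minimum total = √(2DSH) = √(2 × 14,280 × 131 × 30.8) ≈ 10734.705.

TC* ≈ $10,735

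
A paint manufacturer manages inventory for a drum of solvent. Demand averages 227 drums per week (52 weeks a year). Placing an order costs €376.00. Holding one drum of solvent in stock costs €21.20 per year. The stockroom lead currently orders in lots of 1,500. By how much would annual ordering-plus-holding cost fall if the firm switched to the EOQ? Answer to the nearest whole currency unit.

Annual demand D = 227 × 52 = 11,804.
EOQ = √(2DS/H) = √(2 × 11,804 × 376 / 21.2) ≈ 647.08.
Cost at Q* = (D/Q*)S + (Q*/2)H = √(2DSH) ≈ €13,718.02.
Cost at Q = 1,500: (11,804/1,500)×376 + (1,500/2)×21.2 = €2,958.87 + €15,900.00 = €18,858.87.
Excess = €18,858.87 − €13,718.02 = €5,140.85.

Extra cost ≈ €5,141 per year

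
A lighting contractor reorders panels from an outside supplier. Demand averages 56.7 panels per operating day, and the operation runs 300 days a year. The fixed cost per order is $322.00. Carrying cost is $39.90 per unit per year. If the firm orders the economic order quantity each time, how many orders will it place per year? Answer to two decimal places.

Annual demand D = 56.7 × 300 = 17,010.
The optimal lot size = √(2DS/H) = √(2 × 17,010 × 322 / 39.9) ≈ 523.97.
Orders per year = D / Q* = 17,010 / 523.97 ≈ 32.464.

N ≈ 32.46 orders per year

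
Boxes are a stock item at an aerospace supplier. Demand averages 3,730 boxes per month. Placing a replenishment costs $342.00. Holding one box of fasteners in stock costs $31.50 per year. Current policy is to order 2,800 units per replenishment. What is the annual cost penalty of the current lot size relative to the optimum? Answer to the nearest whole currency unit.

Extra cost ≈ $18,512 per year

Annual demand D = 3,730 × 12 = 44,760.
EOQ = √(2DS/H) = √(2 × 44,760 × 342 / 31.5) ≈ 985.87.
Cost at Q* = (D/Q*)S + (Q*/2)H = √(2DSH) ≈ $31,054.77.
Cost at Q = 2,800: (44,760/2,800)×342 + (2,800/2)×31.5 = $5,467.11 + $44,100.00 = $49,567.11.
Excess = $49,567.11 − $31,054.77 = $18,512.34.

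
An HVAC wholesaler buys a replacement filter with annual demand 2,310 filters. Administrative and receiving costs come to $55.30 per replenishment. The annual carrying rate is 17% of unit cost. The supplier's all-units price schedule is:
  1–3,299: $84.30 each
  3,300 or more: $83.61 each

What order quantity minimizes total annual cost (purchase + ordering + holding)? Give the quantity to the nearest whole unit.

Holding cost per unit per year at price C is H = 0.17·C.
Evaluate total cost at each tier's feasible EOQ or, if the EOQ is below the tier, at the tier's minimum quantity.
EOQ at $84.30 = 133.5 (feasible in tier 1): TC = 2,310×$84.30 + (2,310/133.5)×55.3 + (133.5/2)×0.17×$84.30 = $196,646.47.
EOQ at $83.61 = 134.1 < 3300, so use break Q=3300: TC = 2,310×$83.61 + (2,310/3300.0)×55.3 + (3300.0/2)×0.17×$83.61 = $216,630.42.
Lowest total cost is $196,646.47 at Q = 133.5.

Q* ≈ 134 filters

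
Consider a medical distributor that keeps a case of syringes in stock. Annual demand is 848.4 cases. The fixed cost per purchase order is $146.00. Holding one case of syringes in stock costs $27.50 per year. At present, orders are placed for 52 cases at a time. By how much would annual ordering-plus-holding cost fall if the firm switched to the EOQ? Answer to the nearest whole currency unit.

EOQ = √(2DS/H) = √(2 × 848.4 × 146 / 27.5) ≈ 94.91.
Cost at Q* = (D/Q*)S + (Q*/2)H = √(2DSH) ≈ $2,610.11.
Cost at Q = 52: (848.4/52)×146 + (52/2)×27.5 = $2,382.05 + $715.00 = $3,097.05.
Excess = $3,097.05 − $2,610.11 = $486.94.

Extra cost ≈ $487 per year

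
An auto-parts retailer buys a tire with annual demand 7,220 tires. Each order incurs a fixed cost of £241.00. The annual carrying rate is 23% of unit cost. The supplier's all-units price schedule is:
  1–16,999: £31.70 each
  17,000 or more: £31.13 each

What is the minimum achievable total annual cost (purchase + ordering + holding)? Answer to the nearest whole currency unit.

Holding cost per unit per year at price C is H = 0.23·C.
For each price level, check whether its EOQ is feasible; otherwise the best quantity at that price is the breakpoint.
EOQ at £31.70 = 690.9 (feasible in tier 1): TC = 7,220×£31.70 + (7,220/690.9)×241 + (690.9/2)×0.23×£31.70 = £233,911.16.
EOQ at £31.13 = 697.2 < 17000, so use break Q=17000: TC = 7,220×£31.13 + (7,220/17000.0)×241 + (17000.0/2)×0.23×£31.13 = £285,720.10.
Lowest total cost among the candidates is at Q = 690.9.

TC* ≈ £233,911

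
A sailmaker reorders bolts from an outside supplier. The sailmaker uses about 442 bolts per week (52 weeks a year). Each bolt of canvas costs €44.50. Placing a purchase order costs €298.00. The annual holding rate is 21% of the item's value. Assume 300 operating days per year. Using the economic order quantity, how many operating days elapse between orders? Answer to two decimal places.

Annual demand D = 442 × 52 = 22,984.
Holding cost H = 0.21 × €44.50 = €9.3450 per unit per year.
Q* = √(2DS/H) = √(2 × 22,984 × 298 / 9.345) ≈ 1210.73.
Cycle time = Q*/D × 300 = 1210.73 / 22,984 × 300 ≈ 15.803 days.

T ≈ 15.80 days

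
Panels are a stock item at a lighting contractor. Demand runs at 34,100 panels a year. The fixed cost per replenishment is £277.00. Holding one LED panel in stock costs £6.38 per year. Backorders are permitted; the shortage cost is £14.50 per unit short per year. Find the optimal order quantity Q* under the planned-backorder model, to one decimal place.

With planned backorders, Q* = √(2DS/H) · √((H+B)/B).
√(2DS/H) = √(2 × 34,100 × 277 / 6.38) = 1720.766.
√((H+B)/B) = √((6.38+14.5)/14.5) = 1.2000.
Q* ≈ 2064.919.

Q* ≈ 2,064.9 panels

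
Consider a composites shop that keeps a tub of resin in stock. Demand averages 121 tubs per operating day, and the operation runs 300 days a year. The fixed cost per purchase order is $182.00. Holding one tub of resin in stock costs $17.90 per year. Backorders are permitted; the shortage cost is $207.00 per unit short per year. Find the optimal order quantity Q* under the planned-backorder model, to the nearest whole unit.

Annual demand D = 121 × 300 = 36,300.
With planned backorders, Q* = √(2DS/H) · √((H+B)/B).
√(2DS/H) = √(2 × 36,300 × 182 / 17.9) = 859.167.
√((H+B)/B) = √((17.9+207)/207) = 1.0423.
Q* ≈ 895.544.

Q* ≈ 896 tubs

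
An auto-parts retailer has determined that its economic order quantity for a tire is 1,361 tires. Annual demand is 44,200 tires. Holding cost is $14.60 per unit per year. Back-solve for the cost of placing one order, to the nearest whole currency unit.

S ≈ $306

The basic EOQ model gives Q* = √(2DS/H); rearrange for the unknown.
From Q* = √(2DS/H): S = Q*²H / (2D) = 1,361² × 14.6 / (2 × 44,200) = 305.9263.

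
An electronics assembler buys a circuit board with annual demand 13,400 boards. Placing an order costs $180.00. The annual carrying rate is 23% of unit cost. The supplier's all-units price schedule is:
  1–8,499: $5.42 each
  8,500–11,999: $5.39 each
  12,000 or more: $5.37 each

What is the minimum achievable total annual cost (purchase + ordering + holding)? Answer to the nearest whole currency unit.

Holding cost per unit per year at price C is H = 0.23·C.
Evaluate total cost at each tier's feasible EOQ or, if the EOQ is below the tier, at the tier's minimum quantity.
EOQ at $5.42 = 1967.2 (feasible in tier 1): TC = 13,400×$5.42 + (13,400/1967.2)×180 + (1967.2/2)×0.23×$5.42 = $75,080.26.
EOQ at $5.39 = 1972.6 < 8500, so use break Q=8500: TC = 13,400×$5.39 + (13,400/8500.0)×180 + (8500.0/2)×0.23×$5.39 = $77,778.49.
EOQ at $5.37 = 1976.3 < 12000, so use break Q=12000: TC = 13,400×$5.37 + (13,400/12000.0)×180 + (12000.0/2)×0.23×$5.37 = $79,569.60.
Lowest total cost among the candidates is at Q = 1967.2.

TC* ≈ $75,080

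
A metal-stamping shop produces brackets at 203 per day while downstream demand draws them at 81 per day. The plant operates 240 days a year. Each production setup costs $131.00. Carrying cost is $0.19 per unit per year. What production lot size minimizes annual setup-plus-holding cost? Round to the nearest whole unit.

Q* ≈ 6,679 brackets

Annual demand D = 81 × 240 = 19,440.
Production build-up factor (1 − d/p) = 1 − 81/203 = 0.6010.
Q* = √(2DS / (H(1 − d/p))) = √(2 × 19,440 × 131 / (0.19 × 0.6010)).
= √(5,093,280 / 0.1142) ≈ 6678.671.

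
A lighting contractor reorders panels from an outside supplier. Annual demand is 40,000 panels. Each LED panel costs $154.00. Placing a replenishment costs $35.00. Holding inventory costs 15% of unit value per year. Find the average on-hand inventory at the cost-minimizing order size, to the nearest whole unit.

Average inventory ≈ 174 panels

Holding cost H = 0.15 × $154.00 = $23.1000 per unit per year.
The optimal lot size = √(2DS/H) = √(2 × 40,000 × 35 / 23.1) ≈ 348.16.
Average inventory = Q*/2 ≈ 348.16 / 2 = 174.078.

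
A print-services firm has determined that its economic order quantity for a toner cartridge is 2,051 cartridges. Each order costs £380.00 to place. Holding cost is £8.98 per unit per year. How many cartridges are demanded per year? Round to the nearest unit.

The basic EOQ model gives Q* = √(2DS/H); rearrange for the unknown.
From Q* = √(2DS/H): D = Q*²H / (2S) = 2,051² × 8.98 / (2 × 380) = 49704.312.

D ≈ 49,704 cartridges per year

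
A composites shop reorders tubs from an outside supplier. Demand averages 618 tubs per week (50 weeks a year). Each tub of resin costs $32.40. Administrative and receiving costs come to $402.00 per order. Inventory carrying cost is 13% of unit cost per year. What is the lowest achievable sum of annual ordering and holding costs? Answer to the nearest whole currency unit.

TC* ≈ $10,229

Annual demand D = 618 × 50 = 30,900.
Holding cost H = 0.13 × $32.40 = $4.2120 per unit per year.
EOQ = √(2DS/H) = √(2 × 30,900 × 402 / 4.212) ≈ 2428.64.
At Q*, ordering cost (D/Q*)S equals holding cost (Q*/2)H, each = √(DSH/2).
Minimum total = √(2DSH) = √(2 × 30,900 × 402 × 4.212) ≈ 10229.430.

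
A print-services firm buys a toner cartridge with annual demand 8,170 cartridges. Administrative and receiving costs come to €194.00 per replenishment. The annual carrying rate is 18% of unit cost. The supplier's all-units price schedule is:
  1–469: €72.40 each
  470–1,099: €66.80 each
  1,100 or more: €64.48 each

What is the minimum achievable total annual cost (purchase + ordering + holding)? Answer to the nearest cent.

Holding cost per unit per year at price C is H = 0.18·C.
Evaluate total cost at each tier's feasible EOQ or, if the EOQ is below the tier, at the tier's minimum quantity.
Tier 1 (€72.40): EOQ = 493.2 exceeds tier's upper bound 469, so this tier is dominated.
EOQ at €66.80 = 513.5 (feasible in tier 2): TC = 8,170×€66.80 + (8,170/513.5)×194 + (513.5/2)×0.18×€66.80 = €551,929.78.
EOQ at €64.48 = 522.6 < 1100, so use break Q=1100: TC = 8,170×€64.48 + (8,170/1100.0)×194 + (1100.0/2)×0.18×€64.48 = €534,626.01.
Lowest total cost among the candidates is at Q = 1100.0.

TC* ≈ €534,626.01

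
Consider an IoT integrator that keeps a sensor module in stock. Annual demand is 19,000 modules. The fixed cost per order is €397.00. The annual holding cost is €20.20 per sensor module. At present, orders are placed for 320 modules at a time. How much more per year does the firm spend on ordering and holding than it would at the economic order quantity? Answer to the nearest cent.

EOQ = √(2DS/H) = √(2 × 19,000 × 397 / 20.2) ≈ 864.19.
Cost at Q* = (D/Q*)S + (Q*/2)H = √(2DSH) ≈ €17,456.72.
Cost at Q = 320: (19,000/320)×397 + (320/2)×20.2 = €23,571.88 + €3,232.00 = €26,803.88.
Excess = €26,803.88 − €17,456.72 = €9,347.15.

Extra cost ≈ €9,347.15 per year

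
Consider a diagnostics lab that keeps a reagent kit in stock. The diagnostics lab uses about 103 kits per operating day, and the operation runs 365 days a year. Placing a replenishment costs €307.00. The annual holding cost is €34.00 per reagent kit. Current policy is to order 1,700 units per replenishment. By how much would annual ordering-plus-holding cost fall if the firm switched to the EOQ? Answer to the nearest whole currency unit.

Annual demand D = 103 × 365 = 37,595.
EOQ = √(2DS/H) = √(2 × 37,595 × 307 / 34) ≈ 823.97.
Cost at Q* = (D/Q*)S + (Q*/2)H = √(2DSH) ≈ €28,014.87.
Cost at Q = 1,700: (37,595/1,700)×307 + (1,700/2)×34 = €6,789.21 + €28,900.00 = €35,689.21.
Excess = €35,689.21 − €28,014.87 = €7,674.34.

Extra cost ≈ €7,674 per year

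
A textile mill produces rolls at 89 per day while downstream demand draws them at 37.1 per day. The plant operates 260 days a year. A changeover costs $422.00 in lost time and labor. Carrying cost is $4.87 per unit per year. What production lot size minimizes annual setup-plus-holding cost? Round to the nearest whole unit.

Annual demand D = 37.1 × 260 = 9,646.
Production build-up factor (1 − d/p) = 1 − 37.1/89 = 0.5831.
Q* = √(2DS / (H(1 − d/p))) = √(2 × 9,646 × 422 / (4.87 × 0.5831)).
= √(8,141,224 / 2.8399) ≈ 1693.135.

Q* ≈ 1,693 rolls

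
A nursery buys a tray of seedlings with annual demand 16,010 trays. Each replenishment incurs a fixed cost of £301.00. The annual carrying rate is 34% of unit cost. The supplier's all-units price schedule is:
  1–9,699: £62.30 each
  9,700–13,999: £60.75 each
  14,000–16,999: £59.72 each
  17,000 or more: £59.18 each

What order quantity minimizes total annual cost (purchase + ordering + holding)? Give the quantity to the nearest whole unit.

Q* ≈ 675 trays

Holding cost per unit per year at price C is H = 0.34·C.
For each price level, check whether its EOQ is feasible; otherwise the best quantity at that price is the breakpoint.
EOQ at £62.30 = 674.5 (feasible in tier 1): TC = 16,010×£62.30 + (16,010/674.5)×301 + (674.5/2)×0.34×£62.30 = £1,011,711.20.
EOQ at £60.75 = 683.1 < 9700, so use break Q=9700: TC = 16,010×£60.75 + (16,010/9700.0)×301 + (9700.0/2)×0.34×£60.75 = £1,073,281.06.
EOQ at £59.72 = 689.0 < 14000, so use break Q=14000: TC = 16,010×£59.72 + (16,010/14000.0)×301 + (14000.0/2)×0.34×£59.72 = £1,098,595.01.
EOQ at £59.18 = 692.1 < 17000, so use break Q=17000: TC = 16,010×£59.18 + (16,010/17000.0)×301 + (17000.0/2)×0.34×£59.18 = £1,118,785.47.
Lowest total cost is £1,011,711.20 at Q = 674.5.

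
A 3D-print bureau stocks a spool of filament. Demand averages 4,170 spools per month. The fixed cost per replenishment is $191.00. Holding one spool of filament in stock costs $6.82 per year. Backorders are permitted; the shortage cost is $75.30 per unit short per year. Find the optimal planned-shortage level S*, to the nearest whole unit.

S* ≈ 145 spools

Annual demand D = 4,170 × 12 = 50,040.
With planned backorders, Q* = √(2DS/H) · √((H+B)/B).
√(2DS/H) = √(2 × 50,040 × 191 / 6.82) = 1674.165.
√((H+B)/B) = √((6.82+75.3)/75.3) = 1.0443.
Q* ≈ 1748.337.
S* = Q* · H/(H+B) = 1748.337 × 6.82/82.12 ≈ 145.198.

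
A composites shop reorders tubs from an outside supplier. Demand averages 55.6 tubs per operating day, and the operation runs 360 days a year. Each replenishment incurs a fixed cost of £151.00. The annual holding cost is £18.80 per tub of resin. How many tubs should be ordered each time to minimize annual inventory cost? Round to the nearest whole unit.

Q* ≈ 567 tubs

Annual demand D = 55.6 × 360 = 20,016.
EOQ = √(2DS / H) = √(2 × 20,016 × 151 / 18.8).
= √(6,044,832 / 18.8) = √321,533.617 ≈ 567.039.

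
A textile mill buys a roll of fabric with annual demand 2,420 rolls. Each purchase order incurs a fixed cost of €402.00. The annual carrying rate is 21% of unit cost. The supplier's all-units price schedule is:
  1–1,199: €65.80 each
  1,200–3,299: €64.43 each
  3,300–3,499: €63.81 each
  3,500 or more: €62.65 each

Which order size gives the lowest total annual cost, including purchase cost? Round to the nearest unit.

Holding cost per unit per year at price C is H = 0.21·C.
Evaluate total cost at each tier's feasible EOQ or, if the EOQ is below the tier, at the tier's minimum quantity.
EOQ at €65.80 = 375.2 (feasible in tier 1): TC = 2,420×€65.80 + (2,420/375.2)×402 + (375.2/2)×0.21×€65.80 = €164,421.11.
EOQ at €64.43 = 379.2 < 1200, so use break Q=1200: TC = 2,420×€64.43 + (2,420/1200.0)×402 + (1200.0/2)×0.21×€64.43 = €164,849.48.
EOQ at €63.81 = 381.0 < 3300, so use break Q=3300: TC = 2,420×€63.81 + (2,420/3300.0)×402 + (3300.0/2)×0.21×€63.81 = €176,825.17.
EOQ at €62.65 = 384.6 < 3500, so use break Q=3500: TC = 2,420×€62.65 + (2,420/3500.0)×402 + (3500.0/2)×0.21×€62.65 = €174,914.83.
Lowest total cost is €164,421.11 at Q = 375.2.

Q* ≈ 375 rolls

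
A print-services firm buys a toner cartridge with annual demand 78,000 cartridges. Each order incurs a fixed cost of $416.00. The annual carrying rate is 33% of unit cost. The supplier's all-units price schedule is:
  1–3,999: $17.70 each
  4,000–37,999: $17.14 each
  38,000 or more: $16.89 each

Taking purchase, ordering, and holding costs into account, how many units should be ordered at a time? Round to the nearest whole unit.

Q* ≈ 4,000 cartridges

Holding cost per unit per year at price C is H = 0.33·C.
For each price level, check whether its EOQ is feasible; otherwise the best quantity at that price is the breakpoint.
EOQ at $17.70 = 3333.2 (feasible in tier 1): TC = 78,000×$17.70 + (78,000/3333.2)×416 + (3333.2/2)×0.33×$17.70 = $1,400,069.40.
EOQ at $17.14 = 3387.2 < 4000, so use break Q=4000: TC = 78,000×$17.14 + (78,000/4000.0)×416 + (4000.0/2)×0.33×$17.14 = $1,356,344.40.
EOQ at $16.89 = 3412.2 < 38000, so use break Q=38000: TC = 78,000×$16.89 + (78,000/38000.0)×416 + (38000.0/2)×0.33×$16.89 = $1,424,174.19.
Lowest total cost is $1,356,344.40 at Q = 4000.0.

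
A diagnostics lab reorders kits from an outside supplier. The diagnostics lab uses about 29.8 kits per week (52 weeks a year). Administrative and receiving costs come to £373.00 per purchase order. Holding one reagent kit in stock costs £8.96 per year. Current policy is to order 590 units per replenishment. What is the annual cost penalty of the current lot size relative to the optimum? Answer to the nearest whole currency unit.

Annual demand D = 29.8 × 52 = 1,549.6.
EOQ = √(2DS/H) = √(2 × 1,549.6 × 373 / 8.96) ≈ 359.19.
Cost at Q* = (D/Q*)S + (Q*/2)H = √(2DSH) ≈ £3,218.35.
Cost at Q = 590: (1,549.6/590)×373 + (590/2)×8.96 = £979.66 + £2,643.20 = £3,622.86.
Excess = £3,622.86 − £3,218.35 = £404.51.

Extra cost ≈ £405 per year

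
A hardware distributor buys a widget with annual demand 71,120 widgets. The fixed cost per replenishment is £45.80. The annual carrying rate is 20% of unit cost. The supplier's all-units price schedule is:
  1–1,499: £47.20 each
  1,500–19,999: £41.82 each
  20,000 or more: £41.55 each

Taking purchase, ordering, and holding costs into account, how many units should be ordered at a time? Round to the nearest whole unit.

Holding cost per unit per year at price C is H = 0.20·C.
Candidates are each tier's EOQ (if it falls in that tier) and each price-break quantity.
EOQ at £47.20 = 830.7 (feasible in tier 1): TC = 71,120×£47.20 + (71,120/830.7)×45.8 + (830.7/2)×0.20×£47.20 = £3,364,706.05.
EOQ at £41.82 = 882.5 < 1500, so use break Q=1500: TC = 71,120×£41.82 + (71,120/1500.0)×45.8 + (1500.0/2)×0.20×£41.82 = £2,982,682.93.
EOQ at £41.55 = 885.4 < 20000, so use break Q=20000: TC = 71,120×£41.55 + (71,120/20000.0)×45.8 + (20000.0/2)×0.20×£41.55 = £3,038,298.86.
Lowest total cost is £2,982,682.93 at Q = 1500.0.

Q* ≈ 1,500 widgets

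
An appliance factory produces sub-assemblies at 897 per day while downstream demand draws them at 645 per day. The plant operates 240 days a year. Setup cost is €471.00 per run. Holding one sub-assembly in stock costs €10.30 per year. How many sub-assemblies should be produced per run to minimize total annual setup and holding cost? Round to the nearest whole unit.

Annual demand D = 645 × 240 = 154,800.
Production build-up factor (1 − d/p) = 1 − 645/897 = 0.2809.
Q* = √(2DS / (H(1 − d/p))) = √(2 × 154,800 × 471 / (10.3 × 0.2809)).
= √(145,821,600 / 2.8936) ≈ 7098.854.

Q* ≈ 7,099 sub-assemblies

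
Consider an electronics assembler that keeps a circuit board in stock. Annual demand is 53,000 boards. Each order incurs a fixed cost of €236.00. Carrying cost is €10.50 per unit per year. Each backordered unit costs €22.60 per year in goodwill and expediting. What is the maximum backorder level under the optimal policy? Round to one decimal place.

With planned backorders, Q* = √(2DS/H) · √((H+B)/B).
√(2DS/H) = √(2 × 53,000 × 236 / 10.5) = 1543.527.
√((H+B)/B) = √((10.5+22.6)/22.6) = 1.2102.
Q* ≈ 1867.988.
S* = Q* · H/(H+B) = 1867.988 × 10.5/33.1 ≈ 592.564.

S* ≈ 592.6 boards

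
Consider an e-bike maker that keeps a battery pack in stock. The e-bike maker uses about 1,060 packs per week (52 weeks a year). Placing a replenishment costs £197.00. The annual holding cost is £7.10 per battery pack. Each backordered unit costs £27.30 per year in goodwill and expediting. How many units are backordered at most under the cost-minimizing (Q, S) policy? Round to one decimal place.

Annual demand D = 1,060 × 52 = 55,120.
With planned backorders, Q* = √(2DS/H) · √((H+B)/B).
√(2DS/H) = √(2 × 55,120 × 197 / 7.1) = 1748.934.
√((H+B)/B) = √((7.1+27.3)/27.3) = 1.1225.
Q* ≈ 1963.231.
S* = Q* · H/(H+B) = 1963.231 × 7.1/34.4 ≈ 405.202.

S* ≈ 405.2 packs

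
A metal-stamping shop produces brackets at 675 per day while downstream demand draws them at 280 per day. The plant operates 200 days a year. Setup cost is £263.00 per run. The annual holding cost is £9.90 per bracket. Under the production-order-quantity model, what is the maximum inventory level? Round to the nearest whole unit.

I_max ≈ 1,320 brackets

Annual demand D = 280 × 200 = 56,000.
Production build-up factor (1 − d/p) = 1 − 280/675 = 0.5852.
Q* = √(2DS / (H(1 − d/p))) = √(2 × 56,000 × 263 / (9.9 × 0.5852)).
= √(29,456,000 / 5.7933) ≈ 2254.876.
Maximum inventory = Q*(1 − d/p) = 2254.876 × 0.5852 ≈ 1319.520.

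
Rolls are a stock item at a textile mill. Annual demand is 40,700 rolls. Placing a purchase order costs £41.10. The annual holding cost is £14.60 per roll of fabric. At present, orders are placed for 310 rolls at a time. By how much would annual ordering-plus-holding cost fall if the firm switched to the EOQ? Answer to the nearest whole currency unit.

EOQ = √(2DS/H) = √(2 × 40,700 × 41.1 / 14.6) ≈ 478.69.
Cost at Q* = (D/Q*)S + (Q*/2)H = √(2DSH) ≈ £6,988.91.
Cost at Q = 310: (40,700/310)×41.1 + (310/2)×14.6 = £5,396.03 + £2,263.00 = £7,659.03.
Excess = £7,659.03 − £6,988.91 = £670.12.

Extra cost ≈ £670 per year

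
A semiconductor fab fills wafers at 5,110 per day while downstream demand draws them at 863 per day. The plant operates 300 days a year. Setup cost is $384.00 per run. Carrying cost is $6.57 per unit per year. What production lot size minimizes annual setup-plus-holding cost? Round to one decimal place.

Q* ≈ 6,034.4 wafers

Annual demand D = 863 × 300 = 258,900.
Production build-up factor (1 − d/p) = 1 − 863/5,110 = 0.8311.
Q* = √(2DS / (H(1 − d/p))) = √(2 × 258,900 × 384 / (6.57 × 0.8311)).
= √(198,835,200 / 5.4604) ≈ 6034.389.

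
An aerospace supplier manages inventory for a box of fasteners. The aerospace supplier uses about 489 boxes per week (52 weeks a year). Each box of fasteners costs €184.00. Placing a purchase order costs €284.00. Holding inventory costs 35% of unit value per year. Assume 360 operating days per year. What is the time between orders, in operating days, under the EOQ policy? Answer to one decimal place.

Annual demand D = 489 × 52 = 25,428.
Holding cost H = 0.35 × €184.00 = €64.4000 per unit per year.
Q* = √(2DS/H) = √(2 × 25,428 × 284 / 64.4) ≈ 473.57.
Cycle time = Q*/D × 360 = 473.57 / 25,428 × 360 ≈ 6.705 days.

T ≈ 6.7 days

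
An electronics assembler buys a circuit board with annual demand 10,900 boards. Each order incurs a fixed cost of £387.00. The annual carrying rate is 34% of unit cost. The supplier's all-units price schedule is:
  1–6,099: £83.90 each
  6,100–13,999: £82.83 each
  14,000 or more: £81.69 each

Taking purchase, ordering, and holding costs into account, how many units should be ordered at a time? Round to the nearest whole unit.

Q* ≈ 544 boards

Holding cost per unit per year at price C is H = 0.34·C.
For each price level, check whether its EOQ is feasible; otherwise the best quantity at that price is the breakpoint.
EOQ at £83.90 = 543.8 (feasible in tier 1): TC = 10,900×£83.90 + (10,900/543.8)×387 + (543.8/2)×0.34×£83.90 = £930,023.30.
EOQ at £82.83 = 547.3 < 6100, so use break Q=6100: TC = 10,900×£82.83 + (10,900/6100.0)×387 + (6100.0/2)×0.34×£82.83 = £989,433.23.
EOQ at £81.69 = 551.1 < 14000, so use break Q=14000: TC = 10,900×£81.69 + (10,900/14000.0)×387 + (14000.0/2)×0.34×£81.69 = £1,085,144.51.
Lowest total cost is £930,023.30 at Q = 543.8.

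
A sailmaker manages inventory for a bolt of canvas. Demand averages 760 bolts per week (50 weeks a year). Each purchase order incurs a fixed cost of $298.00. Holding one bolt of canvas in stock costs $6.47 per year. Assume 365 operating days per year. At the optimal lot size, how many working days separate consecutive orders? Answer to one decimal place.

Annual demand D = 760 × 50 = 38,000.
The optimal lot size = √(2DS/H) = √(2 × 38,000 × 298 / 6.47) ≈ 1870.95.
Cycle time = Q*/D × 365 = 1870.95 / 38,000 × 365 ≈ 17.971 days.

T ≈ 18.0 days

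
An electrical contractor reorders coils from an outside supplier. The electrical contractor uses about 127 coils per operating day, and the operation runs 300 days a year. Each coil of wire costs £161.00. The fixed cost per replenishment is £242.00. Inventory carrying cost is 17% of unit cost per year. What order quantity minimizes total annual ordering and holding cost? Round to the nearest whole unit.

Q* ≈ 821 coils

Annual demand D = 127 × 300 = 38,100.
Holding cost H = 0.17 × £161.00 = £27.3700 per unit per year.
EOQ = √(2DS / H) = √(2 × 38,100 × 242 / 27.37).
= √(18,440,400 / 27.37) = √673,744.9763 ≈ 820.820.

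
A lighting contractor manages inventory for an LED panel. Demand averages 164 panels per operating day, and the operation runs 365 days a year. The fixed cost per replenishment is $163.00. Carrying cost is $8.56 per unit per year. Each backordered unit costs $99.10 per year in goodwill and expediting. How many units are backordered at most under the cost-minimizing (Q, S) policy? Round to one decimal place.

Annual demand D = 164 × 365 = 59,860.
With planned backorders, Q* = √(2DS/H) · √((H+B)/B).
√(2DS/H) = √(2 × 59,860 × 163 / 8.56) = 1509.872.
√((H+B)/B) = √((8.56+99.1)/99.1) = 1.0423.
Q* ≈ 1573.731.
S* = Q* · H/(H+B) = 1573.731 × 8.56/107.66 ≈ 125.127.

S* ≈ 125.1 panels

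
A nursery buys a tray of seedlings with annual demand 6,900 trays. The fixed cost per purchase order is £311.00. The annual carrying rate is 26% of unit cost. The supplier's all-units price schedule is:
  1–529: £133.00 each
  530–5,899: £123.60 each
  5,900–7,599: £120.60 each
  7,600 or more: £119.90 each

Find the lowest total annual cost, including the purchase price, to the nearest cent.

TC* ≈ £865,404.91

Holding cost per unit per year at price C is H = 0.26·C.
Candidates are each tier's EOQ (if it falls in that tier) and each price-break quantity.
EOQ at £133.00 = 352.3 (feasible in tier 1): TC = 6,900×£133.00 + (6,900/352.3)×311 + (352.3/2)×0.26×£133.00 = £929,882.38.
EOQ at £123.60 = 365.4 < 530, so use break Q=530: TC = 6,900×£123.60 + (6,900/530.0)×311 + (530.0/2)×0.26×£123.60 = £865,404.91.
EOQ at £120.60 = 370.0 < 5900, so use break Q=5900: TC = 6,900×£120.60 + (6,900/5900.0)×311 + (5900.0/2)×0.26×£120.60 = £925,003.91.
EOQ at £119.90 = 371.0 < 7600, so use break Q=7600: TC = 6,900×£119.90 + (6,900/7600.0)×311 + (7600.0/2)×0.26×£119.90 = £946,053.56.
Lowest total cost among the candidates is at Q = 530.0.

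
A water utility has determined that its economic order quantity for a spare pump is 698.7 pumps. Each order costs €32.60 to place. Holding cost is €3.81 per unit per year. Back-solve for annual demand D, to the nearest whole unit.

Squaring Q* = √(2DS/H) gives Q*² = 2DS/H.
From Q* = √(2DS/H): D = Q*²H / (2S) = 698.7² × 3.81 / (2 × 32.6) = 28527.182.

D ≈ 28,527 pumps per year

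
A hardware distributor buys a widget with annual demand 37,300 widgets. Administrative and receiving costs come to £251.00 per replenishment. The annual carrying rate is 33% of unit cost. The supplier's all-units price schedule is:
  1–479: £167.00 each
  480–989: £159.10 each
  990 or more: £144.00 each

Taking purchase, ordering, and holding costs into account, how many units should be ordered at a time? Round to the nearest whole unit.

Q* ≈ 990 widgets

Holding cost per unit per year at price C is H = 0.33·C.
Evaluate total cost at each tier's feasible EOQ or, if the EOQ is below the tier, at the tier's minimum quantity.
Tier 1 (£167.00): EOQ = 582.9 exceeds tier's upper bound 479, so this tier is dominated.
EOQ at £159.10 = 597.2 (feasible in tier 2): TC = 37,300×£159.10 + (37,300/597.2)×251 + (597.2/2)×0.33×£159.10 = £5,965,784.39.
EOQ at £144.00 = 627.7 < 990, so use break Q=990: TC = 37,300×£144.00 + (37,300/990.0)×251 + (990.0/2)×0.33×£144.00 = £5,404,179.27.
Lowest total cost is £5,404,179.27 at Q = 990.0.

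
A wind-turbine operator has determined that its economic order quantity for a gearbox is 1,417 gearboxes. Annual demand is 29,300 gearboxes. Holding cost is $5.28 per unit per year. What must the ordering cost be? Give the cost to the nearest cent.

Invert the EOQ relation Q*² = 2DS/H.
From Q* = √(2DS/H): S = Q*²H / (2D) = 1,417² × 5.28 / (2 × 29,300) = 180.9156.

S ≈ $180.92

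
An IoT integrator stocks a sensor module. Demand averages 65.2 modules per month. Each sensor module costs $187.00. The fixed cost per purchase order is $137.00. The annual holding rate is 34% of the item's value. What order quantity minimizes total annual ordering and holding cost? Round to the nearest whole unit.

Q* ≈ 58 modules

Annual demand D = 65.2 × 12 = 782.4.
Holding cost H = 0.34 × $187.00 = $63.5800 per unit per year.
EOQ = √(2DS / H) = √(2 × 782.4 × 137 / 63.58).
= √(214,377.6 / 63.58) = √3,371.7773 ≈ 58.067.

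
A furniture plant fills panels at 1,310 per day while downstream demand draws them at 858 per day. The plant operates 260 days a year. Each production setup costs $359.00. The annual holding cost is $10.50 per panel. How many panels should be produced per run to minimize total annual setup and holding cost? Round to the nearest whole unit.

Q* ≈ 6,649 panels

Annual demand D = 858 × 260 = 223,080.
Production build-up factor (1 − d/p) = 1 − 858/1,310 = 0.3450.
Q* = √(2DS / (H(1 − d/p))) = √(2 × 223,080 × 359 / (10.5 × 0.3450)).
= √(160,171,440 / 3.6229) ≈ 6649.122.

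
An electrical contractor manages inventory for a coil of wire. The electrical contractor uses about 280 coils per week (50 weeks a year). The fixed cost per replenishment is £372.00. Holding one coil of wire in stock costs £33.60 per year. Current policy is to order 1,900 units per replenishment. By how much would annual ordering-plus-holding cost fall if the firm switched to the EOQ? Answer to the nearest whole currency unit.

Extra cost ≈ £15,953 per year

Annual demand D = 280 × 50 = 14,000.
EOQ = √(2DS/H) = √(2 × 14,000 × 372 / 33.6) ≈ 556.78.
Cost at Q* = (D/Q*)S + (Q*/2)H = √(2DSH) ≈ £18,707.69.
Cost at Q = 1,900: (14,000/1,900)×372 + (1,900/2)×33.6 = £2,741.05 + £31,920.00 = £34,661.05.
Excess = £34,661.05 − £18,707.69 = £15,953.36.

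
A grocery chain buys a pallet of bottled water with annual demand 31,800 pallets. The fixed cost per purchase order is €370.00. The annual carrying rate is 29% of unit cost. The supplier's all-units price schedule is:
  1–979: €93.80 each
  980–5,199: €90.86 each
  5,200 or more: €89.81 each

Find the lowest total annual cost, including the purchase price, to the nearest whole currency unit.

TC* ≈ €2,914,265

Holding cost per unit per year at price C is H = 0.29·C.
Candidates are each tier's EOQ (if it falls in that tier) and each price-break quantity.
EOQ at €93.80 = 930.1 (feasible in tier 1): TC = 31,800×€93.80 + (31,800/930.1)×370 + (930.1/2)×0.29×€93.80 = €3,008,140.54.
EOQ at €90.86 = 945.0 < 980, so use break Q=980: TC = 31,800×€90.86 + (31,800/980.0)×370 + (980.0/2)×0.29×€90.86 = €2,914,265.33.
EOQ at €89.81 = 950.5 < 5200, so use break Q=5200: TC = 31,800×€89.81 + (31,800/5200.0)×370 + (5200.0/2)×0.29×€89.81 = €2,925,937.43.
Lowest total cost among the candidates is at Q = 980.0.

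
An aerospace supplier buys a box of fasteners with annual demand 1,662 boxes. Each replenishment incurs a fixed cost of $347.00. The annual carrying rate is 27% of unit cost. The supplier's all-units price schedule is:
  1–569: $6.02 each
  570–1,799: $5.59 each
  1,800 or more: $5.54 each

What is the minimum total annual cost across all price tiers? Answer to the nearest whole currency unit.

Holding cost per unit per year at price C is H = 0.27·C.
Candidates are each tier's EOQ (if it falls in that tier) and each price-break quantity.
Tier 1 ($6.02): EOQ = 842.4 exceeds tier's upper bound 569, so this tier is dominated.
EOQ at $5.59 = 874.2 (feasible in tier 2): TC = 1,662×$5.59 + (1,662/874.2)×347 + (874.2/2)×0.27×$5.59 = $10,610.00.
EOQ at $5.54 = 878.1 < 1800, so use break Q=1800: TC = 1,662×$5.54 + (1,662/1800.0)×347 + (1800.0/2)×0.27×$5.54 = $10,874.10.
Lowest total cost among the candidates is at Q = 874.2.

TC* ≈ $10,610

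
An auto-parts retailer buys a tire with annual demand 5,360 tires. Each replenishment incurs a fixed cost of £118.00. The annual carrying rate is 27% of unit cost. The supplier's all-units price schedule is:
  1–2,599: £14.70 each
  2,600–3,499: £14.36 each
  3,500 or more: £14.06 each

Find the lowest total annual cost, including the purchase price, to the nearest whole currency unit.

TC* ≈ £81,033

Holding cost per unit per year at price C is H = 0.27·C.
Candidates are each tier's EOQ (if it falls in that tier) and each price-break quantity.
EOQ at £14.70 = 564.5 (feasible in tier 1): TC = 5,360×£14.70 + (5,360/564.5)×118 + (564.5/2)×0.27×£14.70 = £81,032.68.
EOQ at £14.36 = 571.2 < 2600, so use break Q=2600: TC = 5,360×£14.36 + (5,360/2600.0)×118 + (2600.0/2)×0.27×£14.36 = £82,253.22.
EOQ at £14.06 = 577.2 < 3500, so use break Q=3500: TC = 5,360×£14.06 + (5,360/3500.0)×118 + (3500.0/2)×0.27×£14.06 = £82,185.66.
Lowest total cost among the candidates is at Q = 564.5.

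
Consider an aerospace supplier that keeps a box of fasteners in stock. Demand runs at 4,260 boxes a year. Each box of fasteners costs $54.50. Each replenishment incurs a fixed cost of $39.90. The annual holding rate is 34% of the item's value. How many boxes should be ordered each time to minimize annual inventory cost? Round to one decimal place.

Q* ≈ 135.4 boxes

Holding cost H = 0.34 × $54.50 = $18.5300 per unit per year.
EOQ = √(2DS / H) = √(2 × 4,260 × 39.9 / 18.53).
= √(339,948 / 18.53) = √18,345.8176 ≈ 135.447.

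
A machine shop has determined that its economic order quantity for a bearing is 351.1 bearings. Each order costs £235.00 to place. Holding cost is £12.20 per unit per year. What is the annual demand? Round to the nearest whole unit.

Squaring Q* = √(2DS/H) gives Q*² = 2DS/H.
From Q* = √(2DS/H): D = Q*²H / (2S) = 351.1² × 12.2 / (2 × 235) = 3199.806.

D ≈ 3,200 bearings per year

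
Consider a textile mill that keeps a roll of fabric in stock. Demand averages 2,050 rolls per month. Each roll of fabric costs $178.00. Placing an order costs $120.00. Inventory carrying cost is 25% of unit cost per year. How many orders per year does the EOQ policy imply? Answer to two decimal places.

N ≈ 67.54 orders per year

Annual demand D = 2,050 × 12 = 24,600.
Holding cost H = 0.25 × $178.00 = $44.5000 per unit per year.
Q* = √(2DS/H) = √(2 × 24,600 × 120 / 44.5) ≈ 364.24.
Orders per year = D / Q* = 24,600 / 364.24 ≈ 67.537.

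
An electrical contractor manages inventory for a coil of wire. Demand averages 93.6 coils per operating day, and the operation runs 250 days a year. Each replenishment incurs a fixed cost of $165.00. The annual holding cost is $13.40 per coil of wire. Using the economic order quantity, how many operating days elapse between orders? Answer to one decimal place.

T ≈ 8.1 days

Annual demand D = 93.6 × 250 = 23,400.
The optimal lot size = √(2DS/H) = √(2 × 23,400 × 165 / 13.4) ≈ 759.12.
Cycle time = Q*/D × 250 = 759.12 / 23,400 × 250 ≈ 8.110 days.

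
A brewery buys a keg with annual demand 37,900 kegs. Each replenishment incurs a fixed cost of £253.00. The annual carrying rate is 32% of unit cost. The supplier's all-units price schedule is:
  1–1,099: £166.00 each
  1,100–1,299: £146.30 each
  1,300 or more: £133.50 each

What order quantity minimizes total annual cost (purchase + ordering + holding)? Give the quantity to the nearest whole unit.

Holding cost per unit per year at price C is H = 0.32·C.
Candidates are each tier's EOQ (if it falls in that tier) and each price-break quantity.
EOQ at £166.00 = 600.8 (feasible in tier 1): TC = 37,900×£166.00 + (37,900/600.8)×253 + (600.8/2)×0.32×£166.00 = £6,323,317.13.
EOQ at £146.30 = 640.0 < 1100, so use break Q=1100: TC = 37,900×£146.30 + (37,900/1100.0)×253 + (1100.0/2)×0.32×£146.30 = £5,579,235.80.
EOQ at £133.50 = 670.0 < 1300, so use break Q=1300: TC = 37,900×£133.50 + (37,900/1300.0)×253 + (1300.0/2)×0.32×£133.50 = £5,094,793.92.
Lowest total cost is £5,094,793.92 at Q = 1300.0.

Q* ≈ 1,300 kegs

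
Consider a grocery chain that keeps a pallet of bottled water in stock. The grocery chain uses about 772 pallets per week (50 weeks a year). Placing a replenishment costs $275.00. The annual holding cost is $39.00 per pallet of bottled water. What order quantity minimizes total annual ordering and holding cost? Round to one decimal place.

Annual demand D = 772 × 50 = 38,600.
EOQ = √(2DS / H) = √(2 × 38,600 × 275 / 39).
= √(21,230,000 / 39) = √544,358.9744 ≈ 737.807.

Q* ≈ 737.8 pallets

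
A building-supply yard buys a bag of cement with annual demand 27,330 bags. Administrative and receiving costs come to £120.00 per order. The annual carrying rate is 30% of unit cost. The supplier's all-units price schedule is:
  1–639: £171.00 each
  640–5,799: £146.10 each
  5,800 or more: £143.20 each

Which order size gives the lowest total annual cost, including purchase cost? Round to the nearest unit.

Q* ≈ 640 bags

Holding cost per unit per year at price C is H = 0.30·C.
Evaluate total cost at each tier's feasible EOQ or, if the EOQ is below the tier, at the tier's minimum quantity.
EOQ at £171.00 = 357.6 (feasible in tier 1): TC = 27,330×£171.00 + (27,330/357.6)×120 + (357.6/2)×0.30×£171.00 = £4,691,773.58.
EOQ at £146.10 = 386.8 < 640, so use break Q=640: TC = 27,330×£146.10 + (27,330/640.0)×120 + (640.0/2)×0.30×£146.10 = £4,012,062.98.
EOQ at £143.20 = 390.7 < 5800, so use break Q=5800: TC = 27,330×£143.20 + (27,330/5800.0)×120 + (5800.0/2)×0.30×£143.20 = £4,038,805.45.
Lowest total cost is £4,012,062.98 at Q = 640.0.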